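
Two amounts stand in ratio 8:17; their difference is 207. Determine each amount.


Let A = 8k, B = 17k.
17k - 8k = 207
9k = 207 → k = 207/9 = 23
A = 8×23 = 184, B = 17×23 = 391
= A = 184, B = 391

A = 184, B = 391


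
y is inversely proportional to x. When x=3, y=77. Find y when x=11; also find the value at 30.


Inverse proportion: x × y = constant
k = 3 × 77 = 231
At x=11: k/11 = 21.00
At x=30: k/30 = 7.70
= 21.00 and 7.70

21.00 and 7.70


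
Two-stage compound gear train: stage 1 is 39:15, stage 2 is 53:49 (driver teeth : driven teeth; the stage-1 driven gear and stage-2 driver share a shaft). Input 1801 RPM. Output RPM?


Stage 1: RPM_B = RPM_A × t_A/t_B = 1801 × 39/15 = 70239/15 = 4682.60
B and C share a shaft → RPM_C = RPM_B
Stage 2: RPM_D = RPM_C × t_C/t_D = RPM_A × (t_A×t_C)/(t_B×t_D)
Overall ratio = (39×53)/(15×49) = 2067/735
RPM_D = 1801 × 2067/735 = 3722667/735
≈ 5064.85 RPM

5064.85 RPM


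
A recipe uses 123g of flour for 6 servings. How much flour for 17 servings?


Direct proportion: y/x = constant
k = 123/6 = 20.5000
y₂ = k × 17 = 123 × 17 / 6 = 2091/6
= 348.50

348.50


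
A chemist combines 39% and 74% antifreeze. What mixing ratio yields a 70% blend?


Let x parts of 39% mix with y parts of 74%.
39x + 74y = 70(x + y)
39x + 74y = 70x + 70y
x(39 - 70) = y(70 - 74)
x/y = (74 - 70)/(70 - 39) = 4/31
Simplify: 4:31
= 4:31

4:31


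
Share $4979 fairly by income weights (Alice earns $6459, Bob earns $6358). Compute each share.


Total income = 6459 + 6358 = $12817
Alice: $4979 × 6459/12817 = $2509.12
Bob: $4979 × 6358/12817 = $2469.88
= Alice: $2509.12, Bob: $2469.88

Alice: $2509.12, Bob: $2469.88


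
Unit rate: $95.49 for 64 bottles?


Unit rate = total / quantity
= 95.49 / 64
= $1.49 per unit

$1.49 per unit


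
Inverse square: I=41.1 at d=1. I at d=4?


I₁d₁² = I₂d₂²
I₂ = I₁ × (d₁/d₂)²
= 41.1 × (1/4)²
= 41.1 × 1/16
= 41.1/16
≈ 2.5688

2.5688


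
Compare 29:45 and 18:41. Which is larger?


29/45 = 0.6444
18/41 = 0.4390
0.6444 > 0.4390, so 29:45 is greater
= 29:45

29:45


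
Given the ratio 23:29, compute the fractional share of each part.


Total parts = 23 + 29 = 52
First part: 23/52 = 23/52
Second part: 29/52 = 29/52
= 23/52 and 29/52

23/52 and 29/52


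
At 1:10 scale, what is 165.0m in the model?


Model size = real / scale
= 165.0 / 10
= 16.5000 m

16.5000 m


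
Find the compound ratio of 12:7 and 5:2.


Compound ratio = (12×5) : (7×2)
= 60:14
GCD = 2
= 30:7

30:7


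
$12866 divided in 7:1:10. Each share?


Total parts = 7 + 1 + 10 = 18
Part 1: 12866 × 7/18 = 5003.44
Part 2: 12866 × 1/18 = 714.78
Part 3: 12866 × 10/18 = 7147.78
= Part 1: $5003.44, Part 2: $714.78, Part 3: $7147.78

Part 1: $5003.44, Part 2: $714.78, Part 3: $7147.78


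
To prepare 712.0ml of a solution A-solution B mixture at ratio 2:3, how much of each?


Total parts = 2 + 3 = 5
solution A: 712.0 × 2/5 = 284.8ml
solution B: 712.0 × 3/5 = 427.2ml
= 284.8ml and 427.2ml

284.8ml and 427.2ml


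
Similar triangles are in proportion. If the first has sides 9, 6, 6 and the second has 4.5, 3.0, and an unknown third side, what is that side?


Scale factor = 4.5/9 = 0.5
Missing side = 6 × 0.5
= 3.0

3.0


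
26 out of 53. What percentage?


Percentage = (part / whole) × 100
= (26 / 53) × 100
≈ 49.06%

49.06%


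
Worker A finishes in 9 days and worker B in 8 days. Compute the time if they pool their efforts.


Rate of A = 1/9 per day
Rate of B = 1/8 per day
Combined rate = 1/9 + 1/8 = 17/72 ≈ 0.2361 per day
Days = 1 / combined rate = 72/17
≈ 4.24 days

4.24 days


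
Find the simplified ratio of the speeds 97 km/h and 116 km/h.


Ratio = 97:116
GCD = 1
Simplified = 97:116
Time ratio (same distance) = 116:97
Speed ratio = 97:116

97:116


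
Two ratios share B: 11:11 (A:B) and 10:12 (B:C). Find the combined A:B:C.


Match B: multiply A:B by 10 → 110:110
Multiply B:C by 11 → 110:132
Combined: 110:110:132
GCD = 22
= 5:5:6

5:5:6


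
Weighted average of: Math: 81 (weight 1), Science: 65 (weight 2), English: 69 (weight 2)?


Numerator = 81×1 + 65×2 + 69×2
= 81 + 130 + 138
= 349
Total weight = 5
Weighted avg = 349/5
= 69.80

69.80


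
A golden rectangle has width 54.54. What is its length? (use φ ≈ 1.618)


φ = (1 + √5) / 2 ≈ 1.618
Length = width × φ = 54.54 × 1.618 = 88.24572
≈ 88.25

88.25


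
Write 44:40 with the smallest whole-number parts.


GCD(44, 40) = 4
44/4 : 40/4
= 11:10

11:10


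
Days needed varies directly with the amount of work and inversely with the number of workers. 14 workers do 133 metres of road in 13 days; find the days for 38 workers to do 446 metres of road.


Days ∝ work / workers, so d₂ = d₁ × (m₁/m₂) × (w₂/w₁)
Workers factor (inverse): 14/38 ≈ 0.3684
Work factor (direct): 446/133 ≈ 3.3534
d₂ = 13 × 14/38 × 446/133 = (13 × 14 × 446) / (38 × 133) = 81172/5054
≈ 16.06 days

16.06 days


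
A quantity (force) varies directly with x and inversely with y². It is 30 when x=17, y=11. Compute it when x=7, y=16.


z = k·x/y²
Solve for k using the known point: k = z·y²/x = 30×121/17 = 3630/17 ≈ 213.5294
Now evaluate at x=7, y=16:
z = k × 7 / 256 = (3630 × 7) / (17 × 256) = 25410/4352
≈ 5.8387

5.8387


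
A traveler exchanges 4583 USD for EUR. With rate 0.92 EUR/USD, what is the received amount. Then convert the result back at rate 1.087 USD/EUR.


Amount × rate = 4583 × 0.92 = 4216.36 EUR
Round-trip: 4216.36 × 1.087 = 4583.18 USD
= 4216.36 EUR, then 4583.18 USD

4216.36 EUR, then 4583.18 USD


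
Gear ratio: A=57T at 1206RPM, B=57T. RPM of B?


Gear ratio = 57:57 = 1:1
RPM_B = RPM_A × (teeth_A / teeth_B)
= 1206 × (57/57)
= 1206.0 RPM

1206.0 RPM


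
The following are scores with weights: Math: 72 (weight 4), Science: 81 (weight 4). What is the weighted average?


Numerator = 72×4 + 81×4
= 288 + 324
= 612
Total weight = 8
Weighted avg = 612/8
= 76.50

76.50


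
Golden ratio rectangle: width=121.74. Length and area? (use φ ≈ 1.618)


φ = (1 + √5) / 2 ≈ 1.618
Length = width × φ = 121.74 × 1.618 = 196.97532
≈ 196.98
Area = width × length = 121.74 × 196.97532 = 23979.7754568 ≈ 23979.78
= Length: 196.98, Area: 23979.78

Length: 196.98, Area: 23979.78


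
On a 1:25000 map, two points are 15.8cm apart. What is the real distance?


Real distance = map distance × scale
= 15.8cm × 25000
= 395000 cm = 3950.0 m
= 3.950 km

3.950 km


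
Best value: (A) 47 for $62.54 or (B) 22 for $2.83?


Deal A: $62.54/47 = $1.3306/unit
Deal B: $2.83/22 = $0.1286/unit
B is cheaper per unit
= Deal B

Deal B


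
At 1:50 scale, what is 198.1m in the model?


Model size = real / scale
= 198.1 / 50
= 3.9620 m

3.9620 m


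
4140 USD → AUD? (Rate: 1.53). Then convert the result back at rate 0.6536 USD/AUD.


Amount × rate = 4140 × 1.53 = 6334.20 AUD
Round-trip: 6334.20 × 0.6536 = 4140.03 USD
= 6334.20 AUD, then 4140.03 USD

6334.20 AUD, then 4140.03 USD


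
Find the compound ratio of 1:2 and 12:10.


Compound ratio = (1×12) : (2×10)
= 12:20
GCD = 4
= 3:5

3:5


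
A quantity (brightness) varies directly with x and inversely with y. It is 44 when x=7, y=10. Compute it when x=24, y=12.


z = k·x/y
Solve for k using the known point: k = z·y/x = 44×10/7 = 440/7 ≈ 62.8571
Now evaluate at x=24, y=12:
z = k × 24 / 12 = (440 × 24) / (7 × 12) = 10560/84
≈ 125.7143

125.7143


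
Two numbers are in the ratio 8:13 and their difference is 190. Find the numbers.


Let A = 8k, B = 13k.
13k - 8k = 190
5k = 190 → k = 190/5 = 38
A = 8×38 = 304, B = 13×38 = 494
= A = 304, B = 494

A = 304, B = 494


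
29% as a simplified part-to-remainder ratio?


29% means 29 parts out of 100; remainder = 71
Part : remainder = 29:71
GCD = 1
= 29:71

29:71


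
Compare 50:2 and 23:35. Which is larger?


50/2 = 25.0000
23/35 = 0.6571
25.0000 > 0.6571, so 50:2 is greater
= 50:2

50:2


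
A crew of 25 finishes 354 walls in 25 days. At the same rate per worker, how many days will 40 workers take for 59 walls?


Days ∝ work / workers, so d₂ = d₁ × (m₁/m₂) × (w₂/w₁)
Workers factor (inverse): 25/40 = 0.6250
Work factor (direct): 59/354 ≈ 0.1667
d₂ = 25 × 25/40 × 59/354 = (25 × 25 × 59) / (40 × 354) = 36875/14160
≈ 2.60 days

2.60 days


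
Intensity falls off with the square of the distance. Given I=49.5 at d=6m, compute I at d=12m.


I₁d₁² = I₂d₂²
I₂ = I₁ × (d₁/d₂)²
= 49.5 × (6/12)²
= 49.5 × 36/144
= 1782/144
= 12.3750

12.3750


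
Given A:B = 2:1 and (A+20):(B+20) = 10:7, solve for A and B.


Let A = 2k, B = 1k.
(2k + 20) / (1k + 20) = 10/7
Cross-multiply: 7(2k + 20) = 10(1k + 20)
14k + 140 = 10k + 200
14k - 10k = 200 - 140
4k = 60
k = 60/4 = 15
A = 2×15 = 30, B = 1×15 = 15
= A = 30, B = 15

A = 30, B = 15


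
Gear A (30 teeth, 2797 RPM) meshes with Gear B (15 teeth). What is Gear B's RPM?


Gear ratio = 30:15 = 2:1
RPM_B = RPM_A × (teeth_A / teeth_B)
= 2797 × (30/15)
= 5594.0 RPM

5594.0 RPM


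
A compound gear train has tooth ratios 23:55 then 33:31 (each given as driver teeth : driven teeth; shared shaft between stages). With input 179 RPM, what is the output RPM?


Stage 1: RPM_B = RPM_A × t_A/t_B = 179 × 23/55 = 4117/55 ≈ 74.85
B and C share a shaft → RPM_C = RPM_B
Stage 2: RPM_D = RPM_C × t_C/t_D = RPM_A × (t_A×t_C)/(t_B×t_D)
Overall ratio = (23×33)/(55×31) = 759/1705
RPM_D = 179 × 759/1705 = 135861/1705
≈ 79.68 RPM

79.68 RPM


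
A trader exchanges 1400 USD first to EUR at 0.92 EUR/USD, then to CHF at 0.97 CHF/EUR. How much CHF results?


Step 1: 1400 USD × 0.92 = 1288.00 EUR
Step 2: 1288.00 EUR × 0.97 = 1249.36 CHF
Implied rate USD→CHF = 0.92 × 0.97 = 0.8924
= 1249.36 CHF

1249.36 CHF


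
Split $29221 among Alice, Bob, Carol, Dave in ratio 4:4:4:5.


Total parts = 4 + 4 + 4 + 5 = 17
Alice: 29221 × 4/17 = 6875.53
Bob: 29221 × 4/17 = 6875.53
Carol: 29221 × 4/17 = 6875.53
Dave: 29221 × 5/17 = 8594.41
= Alice: $6875.53, Bob: $6875.53, Carol: $6875.53, Dave: $8594.41

Alice: $6875.53, Bob: $6875.53, Carol: $6875.53, Dave: $8594.41


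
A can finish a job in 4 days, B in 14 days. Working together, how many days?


Rate of A = 1/4 per day
Rate of B = 1/14 per day
Combined rate = 1/4 + 1/14 = 18/56 ≈ 0.3214 per day
Days = 1 / combined rate = 56/18
≈ 3.11 days

3.11 days


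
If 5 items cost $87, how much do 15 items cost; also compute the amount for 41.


Direct proportion: y/x = constant
k = 87/5 = 17.4000
y at x=15: k × 15 = 87 × 15 / 5 = 1305/5 = 261.00
y at x=41: k × 41 = 87 × 41 / 5 = 3567/5 = 713.40
= 261.00 and 713.40

261.00 and 713.40


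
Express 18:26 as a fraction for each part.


Total parts = 18 + 26 = 44
First part: 18/44 = 9/22
Second part: 26/44 = 13/22
= 9/22 and 13/22

9/22 and 13/22


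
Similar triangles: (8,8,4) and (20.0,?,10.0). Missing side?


Scale factor = 20.0/8 = 2.5
Missing side = 8 × 2.5
= 20.0

20.0


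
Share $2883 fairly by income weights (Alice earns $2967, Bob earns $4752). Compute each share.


Total income = 2967 + 4752 = $7719
Alice: $2883 × 2967/7719 = $1108.16
Bob: $2883 × 4752/7719 = $1774.84
= Alice: $1108.16, Bob: $1774.84

Alice: $1108.16, Bob: $1774.84


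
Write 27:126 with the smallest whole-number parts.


GCD(27, 126) = 9
27/9 : 126/9
= 3:14

3:14


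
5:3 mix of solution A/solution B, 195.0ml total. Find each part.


Total parts = 5 + 3 = 8
solution A: 195.0 × 5/8 = 121.9ml
solution B: 195.0 × 3/8 = 73.1ml
= 121.9ml and 73.1ml

121.9ml and 73.1ml


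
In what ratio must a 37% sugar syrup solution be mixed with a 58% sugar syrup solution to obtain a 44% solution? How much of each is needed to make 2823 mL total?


Let x parts of 37% mix with y parts of 58%.
37x + 58y = 44(x + y)
37x + 58y = 44x + 44y
x(37 - 44) = y(44 - 58)
x/y = (58 - 44)/(44 - 37) = 14/7
Simplify: 2:1
Total parts = 3; one part = 2823/3 = 941.00 mL
37% solution: 2×941.00 = 1882.00 mL
58% solution: 1×941.00 = 941.00 mL
= ratio 2:1; 1882.00 mL and 941.00 mL

ratio 2:1; 1882.00 mL and 941.00 mL


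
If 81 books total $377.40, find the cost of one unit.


Unit rate = total / quantity
= 377.40 / 81
= $4.66 per unit

$4.66 per unit


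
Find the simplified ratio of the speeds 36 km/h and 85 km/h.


Ratio = 36:85
GCD = 1
Simplified = 36:85
Time ratio (same distance) = 85:36
Speed ratio = 36:85

36:85


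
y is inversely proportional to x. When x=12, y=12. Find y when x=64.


Inverse proportion: x × y = constant
k = 12 × 12 = 144
y₂ = k / 64 = 144 / 64
= 2.25

2.25


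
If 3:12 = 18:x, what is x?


Cross multiply: 3 × x = 12 × 18
3x = 216
x = 216 / 3
= 72.00

72.00


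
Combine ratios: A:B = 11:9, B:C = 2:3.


Match B: multiply A:B by 2 → 22:18
Multiply B:C by 9 → 18:27
Combined: 22:18:27
GCD = 1
= 22:18:27

22:18:27


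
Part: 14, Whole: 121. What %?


Percentage = (part / whole) × 100
= (14 / 121) × 100
≈ 11.57%

11.57%


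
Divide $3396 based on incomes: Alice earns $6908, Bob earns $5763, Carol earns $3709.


Total income = 6908 + 5763 + 3709 = $16380
Alice: $3396 × 6908/16380 = $1432.21
Bob: $3396 × 5763/16380 = $1194.82
Carol: $3396 × 3709/16380 = $768.97
= Alice: $1432.21, Bob: $1194.82, Carol: $768.97

Alice: $1432.21, Bob: $1194.82, Carol: $768.97


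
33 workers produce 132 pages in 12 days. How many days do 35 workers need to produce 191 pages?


Days ∝ work / workers, so d₂ = d₁ × (m₁/m₂) × (w₂/w₁)
Workers factor (inverse): 33/35 ≈ 0.9429
Work factor (direct): 191/132 ≈ 1.4470
d₂ = 12 × 33/35 × 191/132 = (12 × 33 × 191) / (35 × 132) = 75636/4620
≈ 16.37 days

16.37 days


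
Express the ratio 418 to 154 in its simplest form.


GCD(418, 154) = 22
418/22 : 154/22
= 19:7

19:7


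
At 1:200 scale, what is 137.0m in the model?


Model size = real / scale
= 137.0 / 200
= 0.6850 m

0.6850 m


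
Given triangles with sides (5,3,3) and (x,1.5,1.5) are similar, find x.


Scale factor = 1.5/3 = 0.5
Missing side = 5 × 0.5
= 2.5

2.5


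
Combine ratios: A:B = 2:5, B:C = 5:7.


Match B: multiply A:B by 5 → 10:25
Multiply B:C by 5 → 25:35
Combined: 10:25:35
GCD = 5
= 2:5:7

2:5:7


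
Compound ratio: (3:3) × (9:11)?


Compound ratio = (3×9) : (3×11)
= 27:33
GCD = 3
= 9:11

9:11


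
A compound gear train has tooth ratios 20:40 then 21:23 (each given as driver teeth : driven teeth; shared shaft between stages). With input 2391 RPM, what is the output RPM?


Stage 1: RPM_B = RPM_A × t_A/t_B = 2391 × 20/40 = 47820/40 = 1195.50
B and C share a shaft → RPM_C = RPM_B
Stage 2: RPM_D = RPM_C × t_C/t_D = RPM_A × (t_A×t_C)/(t_B×t_D)
Overall ratio = (20×21)/(40×23) = 420/920
RPM_D = 2391 × 420/920 = 1004220/920
≈ 1091.54 RPM

1091.54 RPM


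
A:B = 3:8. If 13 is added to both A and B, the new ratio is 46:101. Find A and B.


Let A = 3k, B = 8k.
(3k + 13) / (8k + 13) = 46/101
Cross-multiply: 101(3k + 13) = 46(8k + 13)
303k + 1313 = 368k + 598
303k - 368k = 598 - 1313
-65k = -715
k = -715/-65 = 11
A = 3×11 = 33, B = 8×11 = 88
= A = 33, B = 88

A = 33, B = 88


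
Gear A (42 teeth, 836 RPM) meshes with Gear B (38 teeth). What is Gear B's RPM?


Gear ratio = 42:38 = 21:19
RPM_B = RPM_A × (teeth_A / teeth_B)
= 836 × (42/38)
= 924.0 RPM

924.0 RPM


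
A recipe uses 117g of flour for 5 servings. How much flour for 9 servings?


Direct proportion: y/x = constant
k = 117/5 = 23.4000
y₂ = k × 9 = 117 × 9 / 5 = 1053/5
= 210.60

210.60


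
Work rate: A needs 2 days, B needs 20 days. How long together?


Rate of A = 1/2 per day
Rate of B = 1/20 per day
Combined rate = 1/2 + 1/20 = 22/40 = 0.5500 per day
Days = 1 / combined rate = 40/22
≈ 1.82 days

1.82 days


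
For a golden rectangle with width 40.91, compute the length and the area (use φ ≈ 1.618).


φ = (1 + √5) / 2 ≈ 1.618
Length = width × φ = 40.91 × 1.618 = 66.19238
≈ 66.19
Area = width × length = 40.91 × 66.19238 = 2707.9302658 ≈ 2707.93
= Length: 66.19, Area: 2707.93

Length: 66.19, Area: 2707.93


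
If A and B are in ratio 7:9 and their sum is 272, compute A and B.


Let A = 7k, B = 9k.
7k + 9k = 272
16k = 272 → k = 272/16 = 17
A = 7×17 = 119, B = 9×17 = 153
= A = 119, B = 153

A = 119, B = 153


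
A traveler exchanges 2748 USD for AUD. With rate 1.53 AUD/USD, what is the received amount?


Amount × rate = 2748 × 1.53
= 4204.44 AUD

4204.44 AUD


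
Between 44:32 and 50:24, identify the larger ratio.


44/32 = 1.3750
50/24 = 2.0833
1.3750 < 2.0833, so 44:32 is less
= 50:24

50:24


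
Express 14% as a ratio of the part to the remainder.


14% means 14 parts out of 100; remainder = 86
Part : remainder = 14:86
GCD = 2
= 7:43

7:43


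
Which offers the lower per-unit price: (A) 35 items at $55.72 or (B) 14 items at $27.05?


Deal A: $55.72/35 = $1.5920/unit
Deal B: $27.05/14 = $1.9321/unit
A is cheaper per unit
= Deal A

Deal A


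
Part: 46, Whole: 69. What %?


Percentage = (part / whole) × 100
= (46 / 69) × 100
≈ 66.67%

66.67%


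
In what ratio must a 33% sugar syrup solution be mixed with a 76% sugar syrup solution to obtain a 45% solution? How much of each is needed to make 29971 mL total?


Let x parts of 33% mix with y parts of 76%.
33x + 76y = 45(x + y)
33x + 76y = 45x + 45y
x(33 - 45) = y(45 - 76)
x/y = (76 - 45)/(45 - 33) = 31/12
Simplify: 31:12
Total parts = 43; one part = 29971/43 = 697.00 mL
33% solution: 31×697.00 = 21607.00 mL
76% solution: 12×697.00 = 8364.00 mL
= ratio 31:12; 21607.00 mL and 8364.00 mL

ratio 31:12; 21607.00 mL and 8364.00 mL


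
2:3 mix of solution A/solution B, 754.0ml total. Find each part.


Total parts = 2 + 3 = 5
solution A: 754.0 × 2/5 = 301.6ml
solution B: 754.0 × 3/5 = 452.4ml
= 301.6ml and 452.4ml

301.6ml and 452.4ml


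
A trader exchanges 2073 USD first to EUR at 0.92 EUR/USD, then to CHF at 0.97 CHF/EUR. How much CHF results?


Step 1: 2073 USD × 0.92 = 1907.16 EUR
Step 2: 1907.16 EUR × 0.97 = 1849.95 CHF
Implied rate USD→CHF = 0.92 × 0.97 = 0.8924
= 1849.95 CHF

1849.95 CHF


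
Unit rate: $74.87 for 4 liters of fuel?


Unit rate = total / quantity
= 74.87 / 4
= $18.72 per unit

$18.72 per unit


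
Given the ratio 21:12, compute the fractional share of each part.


Total parts = 21 + 12 = 33
First part: 21/33 = 7/11
Second part: 12/33 = 4/11
= 7/11 and 4/11

7/11 and 4/11


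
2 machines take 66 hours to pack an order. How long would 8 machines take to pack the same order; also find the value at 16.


Inverse proportion: x × y = constant
k = 2 × 66 = 132
At x=8: k/8 = 16.50
At x=16: k/16 = 8.25
= 16.50 and 8.25

16.50 and 8.25


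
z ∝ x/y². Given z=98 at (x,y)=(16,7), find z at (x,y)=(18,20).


z = k·x/y²
Solve for k using the known point: k = z·y²/x = 98×49/16 = 4802/16 = 300.1250
Now evaluate at x=18, y=20:
z = k × 18 / 400 = (4802 × 18) / (16 × 400) = 86436/6400
≈ 13.5056

13.5056


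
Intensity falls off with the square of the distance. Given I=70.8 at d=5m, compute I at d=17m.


I₁d₁² = I₂d₂²
I₂ = I₁ × (d₁/d₂)²
= 70.8 × (5/17)²
= 70.8 × 25/289
= 1770/289
≈ 6.1246

6.1246


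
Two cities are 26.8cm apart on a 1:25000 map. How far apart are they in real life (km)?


Real distance = map distance × scale
= 26.8cm × 25000
= 670000 cm = 6700.0 m
= 6.700 km

6.700 km


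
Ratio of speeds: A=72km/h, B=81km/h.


Ratio = 72:81
GCD = 9
Simplified = 8:9
Time ratio (same distance) = 9:8
Speed ratio = 8:9

8:9


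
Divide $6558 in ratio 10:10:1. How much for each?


Total parts = 10 + 10 + 1 = 21
Part 1: 6558 × 10/21 = 3122.86
Part 2: 6558 × 10/21 = 3122.86
Part 3: 6558 × 1/21 = 312.29
= Part 1: $3122.86, Part 2: $3122.86, Part 3: $312.29

Part 1: $3122.86, Part 2: $3122.86, Part 3: $312.29


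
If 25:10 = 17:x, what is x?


Cross multiply: 25 × x = 10 × 17
25x = 170
x = 170 / 25
= 6.80

6.80


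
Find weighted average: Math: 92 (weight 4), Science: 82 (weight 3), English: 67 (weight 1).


Numerator = 92×4 + 82×3 + 67×1
= 368 + 246 + 67
= 681
Total weight = 8
Weighted avg = 681/8
= 85.13

85.13


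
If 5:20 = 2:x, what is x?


Cross multiply: 5 × x = 20 × 2
5x = 40
x = 40 / 5
= 8.00

8.00


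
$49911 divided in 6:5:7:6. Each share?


Total parts = 6 + 5 + 7 + 6 = 24
Part 1: 49911 × 6/24 = 12477.75
Part 2: 49911 × 5/24 = 10398.13
Part 3: 49911 × 7/24 = 14557.38
Part 4: 49911 × 6/24 = 12477.75
= Part 1: $12477.75, Part 2: $10398.13, Part 3: $14557.38, Part 4: $12477.75

Part 1: $12477.75, Part 2: $10398.13, Part 3: $14557.38, Part 4: $12477.75


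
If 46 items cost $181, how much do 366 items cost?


Direct proportion: y/x = constant
k = 181/46 ≈ 3.9348
y₂ = k × 366 = 181 × 366 / 46 = 66246/46
≈ 1440.13

1440.13


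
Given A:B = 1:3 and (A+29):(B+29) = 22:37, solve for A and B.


Let A = 1k, B = 3k.
(1k + 29) / (3k + 29) = 22/37
Cross-multiply: 37(1k + 29) = 22(3k + 29)
37k + 1073 = 66k + 638
37k - 66k = 638 - 1073
-29k = -435
k = -435/-29 = 15
A = 1×15 = 15, B = 3×15 = 45
= A = 15, B = 45

A = 15, B = 45


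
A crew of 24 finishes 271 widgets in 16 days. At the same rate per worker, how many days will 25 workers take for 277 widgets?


Days ∝ work / workers, so d₂ = d₁ × (m₁/m₂) × (w₂/w₁)
Workers factor (inverse): 24/25 = 0.9600
Work factor (direct): 277/271 ≈ 1.0221
d₂ = 16 × 24/25 × 277/271 = (16 × 24 × 277) / (25 × 271) = 106368/6775
≈ 15.70 days

15.70 days


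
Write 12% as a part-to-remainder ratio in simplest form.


12% means 12 parts out of 100; remainder = 88
Part : remainder = 12:88
GCD = 4
= 3:22

3:22


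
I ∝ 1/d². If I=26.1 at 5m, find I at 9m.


I₁d₁² = I₂d₂²
I₂ = I₁ × (d₁/d₂)²
= 26.1 × (5/9)²
= 26.1 × 25/81
= 652.5/81
≈ 8.0556

8.0556


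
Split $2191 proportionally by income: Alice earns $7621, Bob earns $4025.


Total income = 7621 + 4025 = $11646
Alice: $2191 × 7621/11646 = $1433.76
Bob: $2191 × 4025/11646 = $757.24
= Alice: $1433.76, Bob: $757.24

Alice: $1433.76, Bob: $757.24


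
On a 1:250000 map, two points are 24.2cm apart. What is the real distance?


Real distance = map distance × scale
= 24.2cm × 250000
= 6050000 cm = 60500.0 m
= 60.500 km

60.500 km


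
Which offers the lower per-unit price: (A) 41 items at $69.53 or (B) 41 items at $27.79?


Deal A: $69.53/41 = $1.6959/unit
Deal B: $27.79/41 = $0.6778/unit
B is cheaper per unit
= Deal B

Deal B


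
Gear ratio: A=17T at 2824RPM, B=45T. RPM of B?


Gear ratio = 17:45 = 17:45
RPM_B = RPM_A × (teeth_A / teeth_B)
= 2824 × (17/45)
= 1066.8 RPM

1066.8 RPM


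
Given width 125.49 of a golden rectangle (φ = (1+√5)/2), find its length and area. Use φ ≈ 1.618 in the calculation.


φ = (1 + √5) / 2 ≈ 1.618
Length = width × φ = 125.49 × 1.618 = 203.04282
≈ 203.04
Area = width × length = 125.49 × 203.04282 = 25479.8434818 ≈ 25479.84
= Length: 203.04, Area: 25479.84

Length: 203.04, Area: 25479.84


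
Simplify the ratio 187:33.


GCD(187, 33) = 11
187/11 : 33/11
= 17:3

17:3


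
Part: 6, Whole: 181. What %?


Percentage = (part / whole) × 100
= (6 / 181) × 100
≈ 3.31%

3.31%


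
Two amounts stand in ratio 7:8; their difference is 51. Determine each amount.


Let A = 7k, B = 8k.
8k - 7k = 51
1k = 51 → k = 51/1 = 51
A = 7×51 = 357, B = 8×51 = 408
= A = 357, B = 408

A = 357, B = 408


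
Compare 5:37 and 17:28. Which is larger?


5/37 = 0.1351
17/28 = 0.6071
0.1351 < 0.6071, so 5:37 is less
= 17:28

17:28


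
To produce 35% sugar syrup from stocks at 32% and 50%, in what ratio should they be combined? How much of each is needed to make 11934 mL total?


Let x parts of 32% mix with y parts of 50%.
32x + 50y = 35(x + y)
32x + 50y = 35x + 35y
x(32 - 35) = y(35 - 50)
x/y = (50 - 35)/(35 - 32) = 15/3
Simplify: 5:1
Total parts = 6; one part = 11934/6 = 1989.00 mL
32% solution: 5×1989.00 = 9945.00 mL
50% solution: 1×1989.00 = 1989.00 mL
= ratio 5:1; 9945.00 mL and 1989.00 mL

ratio 5:1; 9945.00 mL and 1989.00 mL


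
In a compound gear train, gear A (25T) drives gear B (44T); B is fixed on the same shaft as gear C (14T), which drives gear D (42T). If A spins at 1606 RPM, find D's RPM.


Stage 1: RPM_B = RPM_A × t_A/t_B = 1606 × 25/44 = 40150/44 = 912.50
B and C share a shaft → RPM_C = RPM_B
Stage 2: RPM_D = RPM_C × t_C/t_D = RPM_A × (t_A×t_C)/(t_B×t_D)
Overall ratio = (25×14)/(44×42) = 350/1848
RPM_D = 1606 × 350/1848 = 562100/1848
≈ 304.17 RPM

304.17 RPM


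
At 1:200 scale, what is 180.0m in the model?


Model size = real / scale
= 180.0 / 200
= 0.9000 m

0.9000 m


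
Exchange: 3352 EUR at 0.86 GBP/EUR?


Amount × rate = 3352 × 0.86
= 2882.72 GBP

2882.72 GBP


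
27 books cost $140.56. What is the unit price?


Unit rate = total / quantity
= 140.56 / 27
= $5.21 per unit

$5.21 per unit


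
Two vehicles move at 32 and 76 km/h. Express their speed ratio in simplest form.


Ratio = 32:76
GCD = 4
Simplified = 8:19
Time ratio (same distance) = 19:8
Speed ratio = 8:19

8:19


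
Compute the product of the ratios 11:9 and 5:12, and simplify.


Compound ratio = (11×5) : (9×12)
= 55:108
GCD = 1
= 55:108

55:108


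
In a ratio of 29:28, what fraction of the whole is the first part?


Total parts = 29 + 28 = 57
First part: 29/57 = 29/57
= 29/57

29/57


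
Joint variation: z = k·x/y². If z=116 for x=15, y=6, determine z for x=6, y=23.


z = k·x/y²
Solve for k using the known point: k = z·y²/x = 116×36/15 = 4176/15 = 278.4000
Now evaluate at x=6, y=23:
z = k × 6 / 529 = (4176 × 6) / (15 × 529) = 25056/7935
≈ 3.1577

3.1577


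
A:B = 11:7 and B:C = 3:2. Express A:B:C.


Match B: multiply A:B by 3 → 33:21
Multiply B:C by 7 → 21:14
Combined: 33:21:14
GCD = 1
= 33:21:14

33:21:14


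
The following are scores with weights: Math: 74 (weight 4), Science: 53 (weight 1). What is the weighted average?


Numerator = 74×4 + 53×1
= 296 + 53
= 349
Total weight = 5
Weighted avg = 349/5
= 69.80

69.80


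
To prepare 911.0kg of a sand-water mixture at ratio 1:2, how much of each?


Total parts = 1 + 2 = 3
sand: 911.0 × 1/3 = 303.7kg
water: 911.0 × 2/3 = 607.3kg
= 303.7kg and 607.3kg

303.7kg and 607.3kg


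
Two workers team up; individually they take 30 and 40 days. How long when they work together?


Rate of A = 1/30 per day
Rate of B = 1/40 per day
Combined rate = 1/30 + 1/40 = 70/1200 ≈ 0.0583 per day
Days = 1 / combined rate = 1200/70
≈ 17.14 days

17.14 days


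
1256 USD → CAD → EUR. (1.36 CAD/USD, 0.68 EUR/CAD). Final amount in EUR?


Step 1: 1256 USD × 1.36 = 1708.16 CAD
Step 2: 1708.16 CAD × 0.68 = 1161.55 EUR
Implied rate USD→EUR = 1.36 × 0.68 = 0.9248
= 1161.55 EUR

1161.55 EUR


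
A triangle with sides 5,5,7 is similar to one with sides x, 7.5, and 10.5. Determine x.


Scale factor = 7.5/5 = 1.5
Missing side = 5 × 1.5
= 7.5

7.5


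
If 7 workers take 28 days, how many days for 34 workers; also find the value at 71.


Inverse proportion: x × y = constant
k = 7 × 28 = 196
At x=34: k/34 = 5.76
At x=71: k/71 = 2.76
= 5.76 and 2.76

5.76 and 2.76


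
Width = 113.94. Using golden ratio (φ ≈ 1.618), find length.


φ = (1 + √5) / 2 ≈ 1.618
Length = width × φ = 113.94 × 1.618 = 184.35492
≈ 184.35

184.35


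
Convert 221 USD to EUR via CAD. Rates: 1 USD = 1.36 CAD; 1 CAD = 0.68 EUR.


Step 1: 221 USD × 1.36 = 300.56 CAD
Step 2: 300.56 CAD × 0.68 = 204.38 EUR
Implied rate USD→EUR = 1.36 × 0.68 = 0.9248
= 204.38 EUR

204.38 EUR


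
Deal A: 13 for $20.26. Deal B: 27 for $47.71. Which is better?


Deal A: $20.26/13 = $1.5585/unit
Deal B: $47.71/27 = $1.7670/unit
A is cheaper per unit
= Deal A

Deal A


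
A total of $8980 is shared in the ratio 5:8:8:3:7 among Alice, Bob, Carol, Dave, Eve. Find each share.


Total parts = 5 + 8 + 8 + 3 + 7 = 31
Alice: 8980 × 5/31 = 1448.39
Bob: 8980 × 8/31 = 2317.42
Carol: 8980 × 8/31 = 2317.42
Dave: 8980 × 3/31 = 869.03
Eve: 8980 × 7/31 = 2027.74
= Alice: $1448.39, Bob: $2317.42, Carol: $2317.42, Dave: $869.03, Eve: $2027.74

Alice: $1448.39, Bob: $2317.42, Carol: $2317.42, Dave: $869.03, Eve: $2027.74


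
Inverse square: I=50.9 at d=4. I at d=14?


I₁d₁² = I₂d₂²
I₂ = I₁ × (d₁/d₂)²
= 50.9 × (4/14)²
= 50.9 × 16/196
= 814.4/196
≈ 4.1551

4.1551


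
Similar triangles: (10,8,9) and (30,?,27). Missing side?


Scale factor = 30/10 = 3
Missing side = 8 × 3
= 24.0

24.0


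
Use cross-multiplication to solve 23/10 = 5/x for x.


Cross multiply: 23 × x = 10 × 5
23x = 50
x = 50 / 23
= 2.17

2.17


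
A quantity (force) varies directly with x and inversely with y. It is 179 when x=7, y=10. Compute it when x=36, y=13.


z = k·x/y
Solve for k using the known point: k = z·y/x = 179×10/7 = 1790/7 ≈ 255.7143
Now evaluate at x=36, y=13:
z = k × 36 / 13 = (1790 × 36) / (7 × 13) = 64440/91
≈ 708.1319

708.1319


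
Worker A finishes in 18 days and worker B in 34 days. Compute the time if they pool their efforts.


Rate of A = 1/18 per day
Rate of B = 1/34 per day
Combined rate = 1/18 + 1/34 = 52/612 ≈ 0.0850 per day
Days = 1 / combined rate = 612/52
≈ 11.77 days

11.77 days


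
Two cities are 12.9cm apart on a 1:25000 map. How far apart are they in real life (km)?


Real distance = map distance × scale
= 12.9cm × 25000
= 322500 cm = 3225.0 m
= 3.225 km

3.225 km


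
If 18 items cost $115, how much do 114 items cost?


Direct proportion: y/x = constant
k = 115/18 ≈ 6.3889
y₂ = k × 114 = 115 × 114 / 18 = 13110/18
≈ 728.33

728.33


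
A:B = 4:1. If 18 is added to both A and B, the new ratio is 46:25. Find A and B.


Let A = 4k, B = 1k.
(4k + 18) / (1k + 18) = 46/25
Cross-multiply: 25(4k + 18) = 46(1k + 18)
100k + 450 = 46k + 828
100k - 46k = 828 - 450
54k = 378
k = 378/54 = 7
A = 4×7 = 28, B = 1×7 = 7
= A = 28, B = 7

A = 28, B = 7


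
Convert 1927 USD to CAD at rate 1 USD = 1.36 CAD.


Amount × rate = 1927 × 1.36
= 2620.72 CAD

2620.72 CAD


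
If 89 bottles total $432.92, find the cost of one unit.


Unit rate = total / quantity
= 432.92 / 89
= $4.86 per unit

$4.86 per unit


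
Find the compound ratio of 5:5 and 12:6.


Compound ratio = (5×12) : (5×6)
= 60:30
GCD = 30
= 2:1

2:1


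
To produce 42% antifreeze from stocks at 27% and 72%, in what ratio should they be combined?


Let x parts of 27% mix with y parts of 72%.
27x + 72y = 42(x + y)
27x + 72y = 42x + 42y
x(27 - 42) = y(42 - 72)
x/y = (72 - 42)/(42 - 27) = 30/15
Simplify: 2:1
= 2:1

2:1


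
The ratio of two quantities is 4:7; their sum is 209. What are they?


Let A = 4k, B = 7k.
4k + 7k = 209
11k = 209 → k = 209/11 = 19
A = 4×19 = 76, B = 7×19 = 133
= A = 76, B = 133

A = 76, B = 133


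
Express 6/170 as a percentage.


Percentage = (part / whole) × 100
= (6 / 170) × 100
≈ 3.53%

3.53%


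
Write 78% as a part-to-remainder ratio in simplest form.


78% means 78 parts out of 100; remainder = 22
Part : remainder = 78:22
GCD = 2
= 39:11

39:11


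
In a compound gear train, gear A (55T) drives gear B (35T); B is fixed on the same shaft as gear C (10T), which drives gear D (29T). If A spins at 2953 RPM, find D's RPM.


Stage 1: RPM_B = RPM_A × t_A/t_B = 2953 × 55/35 = 162415/35 ≈ 4640.43
B and C share a shaft → RPM_C = RPM_B
Stage 2: RPM_D = RPM_C × t_C/t_D = RPM_A × (t_A×t_C)/(t_B×t_D)
Overall ratio = (55×10)/(35×29) = 550/1015
RPM_D = 2953 × 550/1015 = 1624150/1015
≈ 1600.15 RPM

1600.15 RPM


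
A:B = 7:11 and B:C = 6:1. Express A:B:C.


Match B: multiply A:B by 6 → 42:66
Multiply B:C by 11 → 66:11
Combined: 42:66:11
GCD = 1
= 42:66:11

42:66:11


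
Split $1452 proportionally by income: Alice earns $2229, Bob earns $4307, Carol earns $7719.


Total income = 2229 + 4307 + 7719 = $14255
Alice: $1452 × 2229/14255 = $227.04
Bob: $1452 × 4307/14255 = $438.71
Carol: $1452 × 7719/14255 = $786.25
= Alice: $227.04, Bob: $438.71, Carol: $786.25

Alice: $227.04, Bob: $438.71, Carol: $786.25


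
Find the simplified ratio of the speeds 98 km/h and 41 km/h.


Ratio = 98:41
GCD = 1
Simplified = 98:41
Time ratio (same distance) = 41:98
Speed ratio = 98:41

98:41


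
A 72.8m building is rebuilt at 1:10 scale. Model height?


Model size = real / scale
= 72.8 / 10
= 7.2800 m

7.2800 m


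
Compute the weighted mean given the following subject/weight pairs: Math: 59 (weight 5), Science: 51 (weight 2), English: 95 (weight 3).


Numerator = 59×5 + 51×2 + 95×3
= 295 + 102 + 285
= 682
Total weight = 10
Weighted avg = 682/10
= 68.20

68.20


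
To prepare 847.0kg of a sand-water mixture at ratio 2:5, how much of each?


Total parts = 2 + 5 = 7
sand: 847.0 × 2/7 = 242.0kg
water: 847.0 × 5/7 = 605.0kg
= 242.0kg and 605.0kg

242.0kg and 605.0kg


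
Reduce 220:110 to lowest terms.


GCD(220, 110) = 110
220/110 : 110/110
= 2:1

2:1


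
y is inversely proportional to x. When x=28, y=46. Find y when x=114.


Inverse proportion: x × y = constant
k = 28 × 46 = 1288
y₂ = k / 114 = 1288 / 114
= 11.30

11.30


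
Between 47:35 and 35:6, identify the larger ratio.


47/35 = 1.3429
35/6 = 5.8333
1.3429 < 5.8333, so 47:35 is less
= 35:6

35:6


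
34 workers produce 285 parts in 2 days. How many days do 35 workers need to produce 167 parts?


Days ∝ work / workers, so d₂ = d₁ × (m₁/m₂) × (w₂/w₁)
Workers factor (inverse): 34/35 ≈ 0.9714
Work factor (direct): 167/285 ≈ 0.5860
d₂ = 2 × 34/35 × 167/285 = (2 × 34 × 167) / (35 × 285) = 11356/9975
≈ 1.14 days

1.14 days


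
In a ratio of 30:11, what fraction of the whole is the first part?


Total parts = 30 + 11 = 41
First part: 30/41 = 30/41
= 30/41

30/41


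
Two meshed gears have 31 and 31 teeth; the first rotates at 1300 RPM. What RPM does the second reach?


Gear ratio = 31:31 = 1:1
RPM_B = RPM_A × (teeth_A / teeth_B)
= 1300 × (31/31)
= 1300.0 RPM

1300.0 RPM


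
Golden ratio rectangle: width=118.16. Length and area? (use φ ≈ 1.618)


φ = (1 + √5) / 2 ≈ 1.618
Length = width × φ = 118.16 × 1.618 = 191.18288
≈ 191.18
Area = width × length = 118.16 × 191.18288 = 22590.1691008 ≈ 22590.17
= Length: 191.18, Area: 22590.17

Length: 191.18, Area: 22590.17


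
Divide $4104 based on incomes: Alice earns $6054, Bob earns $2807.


Total income = 6054 + 2807 = $8861
Alice: $4104 × 6054/8861 = $2803.93
Bob: $4104 × 2807/8861 = $1300.07
= Alice: $2803.93, Bob: $1300.07

Alice: $2803.93, Bob: $1300.07


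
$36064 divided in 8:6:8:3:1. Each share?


Total parts = 8 + 6 + 8 + 3 + 1 = 26
Part 1: 36064 × 8/26 = 11096.62
Part 2: 36064 × 6/26 = 8322.46
Part 3: 36064 × 8/26 = 11096.62
Part 4: 36064 × 3/26 = 4161.23
Part 5: 36064 × 1/26 = 1387.08
= Part 1: $11096.62, Part 2: $8322.46, Part 3: $11096.62, Part 4: $4161.23, Part 5: $1387.08

Part 1: $11096.62, Part 2: $8322.46, Part 3: $11096.62, Part 4: $4161.23, Part 5: $1387.08


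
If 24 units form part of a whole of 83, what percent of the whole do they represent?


Percentage = (part / whole) × 100
= (24 / 83) × 100
≈ 28.92%

28.92%


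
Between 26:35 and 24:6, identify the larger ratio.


26/35 = 0.7429
24/6 = 4.0000
0.7429 < 4.0000, so 26:35 is less
= 24:6

24:6


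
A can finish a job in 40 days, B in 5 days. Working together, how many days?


Rate of A = 1/40 per day
Rate of B = 1/5 per day
Combined rate = 1/40 + 1/5 = 45/200 = 0.2250 per day
Days = 1 / combined rate = 200/45
≈ 4.44 days

4.44 days


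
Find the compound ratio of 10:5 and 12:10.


Compound ratio = (10×12) : (5×10)
= 120:50
GCD = 10
= 12:5

12:5


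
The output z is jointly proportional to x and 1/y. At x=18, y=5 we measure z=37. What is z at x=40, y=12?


z = k·x/y
Solve for k using the known point: k = z·y/x = 37×5/18 = 185/18 ≈ 10.2778
Now evaluate at x=40, y=12:
z = k × 40 / 12 = (185 × 40) / (18 × 12) = 7400/216
≈ 34.2593

34.2593


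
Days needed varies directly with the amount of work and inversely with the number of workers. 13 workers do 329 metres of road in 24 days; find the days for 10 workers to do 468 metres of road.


Days ∝ work / workers, so d₂ = d₁ × (m₁/m₂) × (w₂/w₁)
Workers factor (inverse): 13/10 = 1.3000
Work factor (direct): 468/329 ≈ 1.4225
d₂ = 24 × 13/10 × 468/329 = (24 × 13 × 468) / (10 × 329) = 146016/3290
≈ 44.38 days

44.38 days


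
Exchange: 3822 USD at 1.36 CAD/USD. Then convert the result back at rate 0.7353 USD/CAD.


Amount × rate = 3822 × 1.36 = 5197.92 CAD
Round-trip: 5197.92 × 0.7353 = 3822.03 USD
= 5197.92 CAD, then 3822.03 USD

5197.92 CAD, then 3822.03 USD


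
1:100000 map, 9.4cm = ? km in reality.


Real distance = map distance × scale
= 9.4cm × 100000
= 940000 cm = 9400.0 m
= 9.400 km

9.400 km


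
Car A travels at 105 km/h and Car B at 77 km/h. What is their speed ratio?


Ratio = 105:77
GCD = 7
Simplified = 15:11
Time ratio (same distance) = 11:15
Speed ratio = 15:11

15:11


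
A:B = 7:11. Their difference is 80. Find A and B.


Let A = 7k, B = 11k.
11k - 7k = 80
4k = 80 → k = 80/4 = 20
A = 7×20 = 140, B = 11×20 = 220
= A = 140, B = 220

A = 140, B = 220


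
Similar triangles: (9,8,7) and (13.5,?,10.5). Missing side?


Scale factor = 13.5/9 = 1.5
Missing side = 8 × 1.5
= 12.0

12.0


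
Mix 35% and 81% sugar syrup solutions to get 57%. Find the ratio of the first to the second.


Let x parts of 35% mix with y parts of 81%.
35x + 81y = 57(x + y)
35x + 81y = 57x + 57y
x(35 - 57) = y(57 - 81)
x/y = (81 - 57)/(57 - 35) = 24/22
Simplify: 12:11
= 12:11

12:11


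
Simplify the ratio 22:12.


GCD(22, 12) = 2
22/2 : 12/2
= 11:6

11:6


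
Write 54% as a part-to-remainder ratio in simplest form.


54% means 54 parts out of 100; remainder = 46
Part : remainder = 54:46
GCD = 2
= 27:23

27:23


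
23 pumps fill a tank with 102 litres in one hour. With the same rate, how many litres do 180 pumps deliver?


Direct proportion: y/x = constant
k = 102/23 ≈ 4.4348
y₂ = k × 180 = 102 × 180 / 23 = 18360/23
≈ 798.26

798.26


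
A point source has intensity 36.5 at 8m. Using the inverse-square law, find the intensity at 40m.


I₁d₁² = I₂d₂²
I₂ = I₁ × (d₁/d₂)²
= 36.5 × (8/40)²
= 36.5 × 64/1600
= 2336/1600
= 1.4600

1.4600


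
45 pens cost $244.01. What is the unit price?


Unit rate = total / quantity
= 244.01 / 45
= $5.42 per unit

$5.42 per unit


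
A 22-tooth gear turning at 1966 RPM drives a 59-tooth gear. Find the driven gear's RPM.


Gear ratio = 22:59 = 22:59
RPM_B = RPM_A × (teeth_A / teeth_B)
= 1966 × (22/59)
= 733.1 RPM

733.1 RPM


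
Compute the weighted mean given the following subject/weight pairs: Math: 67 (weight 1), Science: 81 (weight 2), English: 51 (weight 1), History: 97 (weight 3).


Numerator = 67×1 + 81×2 + 51×1 + 97×3
= 67 + 162 + 51 + 291
= 571
Total weight = 7
Weighted avg = 571/7
= 81.57

81.57


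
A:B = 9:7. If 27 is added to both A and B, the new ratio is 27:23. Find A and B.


Let A = 9k, B = 7k.
(9k + 27) / (7k + 27) = 27/23
Cross-multiply: 23(9k + 27) = 27(7k + 27)
207k + 621 = 189k + 729
207k - 189k = 729 - 621
18k = 108
k = 108/18 = 6
A = 9×6 = 54, B = 7×6 = 42
= A = 54, B = 42

A = 54, B = 42


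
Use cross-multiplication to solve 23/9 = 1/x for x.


Cross multiply: 23 × x = 9 × 1
23x = 9
x = 9 / 23
= 0.39

0.39
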